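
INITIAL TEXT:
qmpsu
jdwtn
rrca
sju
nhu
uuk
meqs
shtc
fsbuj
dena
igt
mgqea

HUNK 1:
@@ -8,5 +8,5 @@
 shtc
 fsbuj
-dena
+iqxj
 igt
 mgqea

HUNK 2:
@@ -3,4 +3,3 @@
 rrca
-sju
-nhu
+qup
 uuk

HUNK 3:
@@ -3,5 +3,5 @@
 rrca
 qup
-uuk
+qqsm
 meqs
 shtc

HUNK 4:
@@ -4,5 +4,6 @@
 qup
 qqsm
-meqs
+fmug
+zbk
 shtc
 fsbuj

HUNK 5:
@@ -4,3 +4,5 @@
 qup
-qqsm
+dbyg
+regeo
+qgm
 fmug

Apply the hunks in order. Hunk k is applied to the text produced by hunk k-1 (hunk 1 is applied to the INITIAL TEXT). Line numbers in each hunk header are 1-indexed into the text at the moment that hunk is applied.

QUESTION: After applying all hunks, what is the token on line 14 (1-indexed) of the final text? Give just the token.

Answer: mgqea

Derivation:
Hunk 1: at line 8 remove [dena] add [iqxj] -> 12 lines: qmpsu jdwtn rrca sju nhu uuk meqs shtc fsbuj iqxj igt mgqea
Hunk 2: at line 3 remove [sju,nhu] add [qup] -> 11 lines: qmpsu jdwtn rrca qup uuk meqs shtc fsbuj iqxj igt mgqea
Hunk 3: at line 3 remove [uuk] add [qqsm] -> 11 lines: qmpsu jdwtn rrca qup qqsm meqs shtc fsbuj iqxj igt mgqea
Hunk 4: at line 4 remove [meqs] add [fmug,zbk] -> 12 lines: qmpsu jdwtn rrca qup qqsm fmug zbk shtc fsbuj iqxj igt mgqea
Hunk 5: at line 4 remove [qqsm] add [dbyg,regeo,qgm] -> 14 lines: qmpsu jdwtn rrca qup dbyg regeo qgm fmug zbk shtc fsbuj iqxj igt mgqea
Final line 14: mgqea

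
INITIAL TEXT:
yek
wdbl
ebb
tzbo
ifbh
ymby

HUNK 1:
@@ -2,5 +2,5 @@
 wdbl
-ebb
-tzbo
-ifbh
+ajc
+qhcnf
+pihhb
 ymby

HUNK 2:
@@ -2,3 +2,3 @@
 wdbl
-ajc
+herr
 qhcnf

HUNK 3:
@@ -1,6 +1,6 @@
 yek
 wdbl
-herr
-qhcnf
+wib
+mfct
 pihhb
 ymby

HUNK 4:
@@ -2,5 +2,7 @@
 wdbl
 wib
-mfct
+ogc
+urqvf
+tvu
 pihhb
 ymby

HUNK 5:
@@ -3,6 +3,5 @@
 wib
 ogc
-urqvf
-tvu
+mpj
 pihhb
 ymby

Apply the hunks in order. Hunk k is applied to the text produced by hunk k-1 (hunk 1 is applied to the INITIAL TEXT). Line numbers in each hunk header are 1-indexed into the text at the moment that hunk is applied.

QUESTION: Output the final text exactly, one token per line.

Answer: yek
wdbl
wib
ogc
mpj
pihhb
ymby

Derivation:
Hunk 1: at line 2 remove [ebb,tzbo,ifbh] add [ajc,qhcnf,pihhb] -> 6 lines: yek wdbl ajc qhcnf pihhb ymby
Hunk 2: at line 2 remove [ajc] add [herr] -> 6 lines: yek wdbl herr qhcnf pihhb ymby
Hunk 3: at line 1 remove [herr,qhcnf] add [wib,mfct] -> 6 lines: yek wdbl wib mfct pihhb ymby
Hunk 4: at line 2 remove [mfct] add [ogc,urqvf,tvu] -> 8 lines: yek wdbl wib ogc urqvf tvu pihhb ymby
Hunk 5: at line 3 remove [urqvf,tvu] add [mpj] -> 7 lines: yek wdbl wib ogc mpj pihhb ymby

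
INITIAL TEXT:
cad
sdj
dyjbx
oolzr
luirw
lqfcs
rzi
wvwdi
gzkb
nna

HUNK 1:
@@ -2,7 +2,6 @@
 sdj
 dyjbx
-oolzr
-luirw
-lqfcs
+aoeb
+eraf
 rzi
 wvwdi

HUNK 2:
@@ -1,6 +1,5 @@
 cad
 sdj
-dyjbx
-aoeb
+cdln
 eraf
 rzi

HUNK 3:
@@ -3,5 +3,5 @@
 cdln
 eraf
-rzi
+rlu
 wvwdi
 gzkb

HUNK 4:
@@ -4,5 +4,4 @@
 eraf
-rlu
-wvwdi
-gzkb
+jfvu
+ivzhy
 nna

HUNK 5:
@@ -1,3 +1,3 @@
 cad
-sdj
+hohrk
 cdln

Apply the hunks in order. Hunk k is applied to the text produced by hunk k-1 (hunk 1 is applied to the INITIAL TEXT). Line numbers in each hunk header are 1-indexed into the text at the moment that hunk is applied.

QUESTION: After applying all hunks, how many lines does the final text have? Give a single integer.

Answer: 7

Derivation:
Hunk 1: at line 2 remove [oolzr,luirw,lqfcs] add [aoeb,eraf] -> 9 lines: cad sdj dyjbx aoeb eraf rzi wvwdi gzkb nna
Hunk 2: at line 1 remove [dyjbx,aoeb] add [cdln] -> 8 lines: cad sdj cdln eraf rzi wvwdi gzkb nna
Hunk 3: at line 3 remove [rzi] add [rlu] -> 8 lines: cad sdj cdln eraf rlu wvwdi gzkb nna
Hunk 4: at line 4 remove [rlu,wvwdi,gzkb] add [jfvu,ivzhy] -> 7 lines: cad sdj cdln eraf jfvu ivzhy nna
Hunk 5: at line 1 remove [sdj] add [hohrk] -> 7 lines: cad hohrk cdln eraf jfvu ivzhy nna
Final line count: 7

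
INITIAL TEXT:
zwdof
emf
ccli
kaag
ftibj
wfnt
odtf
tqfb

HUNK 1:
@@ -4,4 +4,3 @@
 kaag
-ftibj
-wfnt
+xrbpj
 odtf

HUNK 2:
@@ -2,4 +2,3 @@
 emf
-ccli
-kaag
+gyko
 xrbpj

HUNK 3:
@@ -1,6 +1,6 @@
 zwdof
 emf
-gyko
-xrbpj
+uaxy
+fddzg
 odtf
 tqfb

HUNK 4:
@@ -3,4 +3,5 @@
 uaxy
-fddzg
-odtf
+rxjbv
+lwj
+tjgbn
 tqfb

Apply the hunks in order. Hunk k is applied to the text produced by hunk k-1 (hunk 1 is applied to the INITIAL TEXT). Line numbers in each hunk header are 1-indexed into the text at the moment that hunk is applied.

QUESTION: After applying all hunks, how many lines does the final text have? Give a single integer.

Hunk 1: at line 4 remove [ftibj,wfnt] add [xrbpj] -> 7 lines: zwdof emf ccli kaag xrbpj odtf tqfb
Hunk 2: at line 2 remove [ccli,kaag] add [gyko] -> 6 lines: zwdof emf gyko xrbpj odtf tqfb
Hunk 3: at line 1 remove [gyko,xrbpj] add [uaxy,fddzg] -> 6 lines: zwdof emf uaxy fddzg odtf tqfb
Hunk 4: at line 3 remove [fddzg,odtf] add [rxjbv,lwj,tjgbn] -> 7 lines: zwdof emf uaxy rxjbv lwj tjgbn tqfb
Final line count: 7

Answer: 7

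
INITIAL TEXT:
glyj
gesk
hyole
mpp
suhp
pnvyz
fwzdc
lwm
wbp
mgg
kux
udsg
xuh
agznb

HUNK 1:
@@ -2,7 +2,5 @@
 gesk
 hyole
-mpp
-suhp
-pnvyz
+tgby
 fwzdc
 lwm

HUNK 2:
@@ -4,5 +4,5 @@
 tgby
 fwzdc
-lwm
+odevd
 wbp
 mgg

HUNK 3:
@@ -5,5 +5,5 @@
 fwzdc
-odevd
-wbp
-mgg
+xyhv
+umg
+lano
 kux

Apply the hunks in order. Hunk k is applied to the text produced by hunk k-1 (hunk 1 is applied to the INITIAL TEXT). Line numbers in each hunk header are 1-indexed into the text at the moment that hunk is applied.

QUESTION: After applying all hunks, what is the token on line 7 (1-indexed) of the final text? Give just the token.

Answer: umg

Derivation:
Hunk 1: at line 2 remove [mpp,suhp,pnvyz] add [tgby] -> 12 lines: glyj gesk hyole tgby fwzdc lwm wbp mgg kux udsg xuh agznb
Hunk 2: at line 4 remove [lwm] add [odevd] -> 12 lines: glyj gesk hyole tgby fwzdc odevd wbp mgg kux udsg xuh agznb
Hunk 3: at line 5 remove [odevd,wbp,mgg] add [xyhv,umg,lano] -> 12 lines: glyj gesk hyole tgby fwzdc xyhv umg lano kux udsg xuh agznb
Final line 7: umg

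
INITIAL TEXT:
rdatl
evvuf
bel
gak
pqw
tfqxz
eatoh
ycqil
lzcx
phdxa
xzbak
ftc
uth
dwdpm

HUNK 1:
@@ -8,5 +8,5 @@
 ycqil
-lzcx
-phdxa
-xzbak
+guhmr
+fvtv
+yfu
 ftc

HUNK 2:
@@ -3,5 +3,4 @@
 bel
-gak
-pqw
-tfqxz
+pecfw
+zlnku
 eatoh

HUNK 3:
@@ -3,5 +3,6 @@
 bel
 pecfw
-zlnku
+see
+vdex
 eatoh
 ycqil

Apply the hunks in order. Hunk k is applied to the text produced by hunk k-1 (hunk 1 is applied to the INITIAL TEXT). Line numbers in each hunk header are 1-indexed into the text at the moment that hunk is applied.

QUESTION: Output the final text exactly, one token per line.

Hunk 1: at line 8 remove [lzcx,phdxa,xzbak] add [guhmr,fvtv,yfu] -> 14 lines: rdatl evvuf bel gak pqw tfqxz eatoh ycqil guhmr fvtv yfu ftc uth dwdpm
Hunk 2: at line 3 remove [gak,pqw,tfqxz] add [pecfw,zlnku] -> 13 lines: rdatl evvuf bel pecfw zlnku eatoh ycqil guhmr fvtv yfu ftc uth dwdpm
Hunk 3: at line 3 remove [zlnku] add [see,vdex] -> 14 lines: rdatl evvuf bel pecfw see vdex eatoh ycqil guhmr fvtv yfu ftc uth dwdpm

Answer: rdatl
evvuf
bel
pecfw
see
vdex
eatoh
ycqil
guhmr
fvtv
yfu
ftc
uth
dwdpm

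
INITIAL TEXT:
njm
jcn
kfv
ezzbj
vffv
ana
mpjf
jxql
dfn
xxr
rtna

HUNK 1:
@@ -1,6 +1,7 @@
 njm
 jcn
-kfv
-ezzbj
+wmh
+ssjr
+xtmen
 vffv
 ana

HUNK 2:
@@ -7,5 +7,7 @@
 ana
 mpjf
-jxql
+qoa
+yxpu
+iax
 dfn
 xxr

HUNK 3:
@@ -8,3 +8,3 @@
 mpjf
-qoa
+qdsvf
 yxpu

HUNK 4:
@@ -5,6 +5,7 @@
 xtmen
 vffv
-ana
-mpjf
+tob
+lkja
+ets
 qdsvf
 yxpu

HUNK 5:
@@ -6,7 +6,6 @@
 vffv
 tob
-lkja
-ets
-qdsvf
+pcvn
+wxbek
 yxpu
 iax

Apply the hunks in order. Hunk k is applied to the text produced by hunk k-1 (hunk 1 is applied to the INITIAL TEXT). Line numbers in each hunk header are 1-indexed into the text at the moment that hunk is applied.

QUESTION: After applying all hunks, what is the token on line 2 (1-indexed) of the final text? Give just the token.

Hunk 1: at line 1 remove [kfv,ezzbj] add [wmh,ssjr,xtmen] -> 12 lines: njm jcn wmh ssjr xtmen vffv ana mpjf jxql dfn xxr rtna
Hunk 2: at line 7 remove [jxql] add [qoa,yxpu,iax] -> 14 lines: njm jcn wmh ssjr xtmen vffv ana mpjf qoa yxpu iax dfn xxr rtna
Hunk 3: at line 8 remove [qoa] add [qdsvf] -> 14 lines: njm jcn wmh ssjr xtmen vffv ana mpjf qdsvf yxpu iax dfn xxr rtna
Hunk 4: at line 5 remove [ana,mpjf] add [tob,lkja,ets] -> 15 lines: njm jcn wmh ssjr xtmen vffv tob lkja ets qdsvf yxpu iax dfn xxr rtna
Hunk 5: at line 6 remove [lkja,ets,qdsvf] add [pcvn,wxbek] -> 14 lines: njm jcn wmh ssjr xtmen vffv tob pcvn wxbek yxpu iax dfn xxr rtna
Final line 2: jcn

Answer: jcn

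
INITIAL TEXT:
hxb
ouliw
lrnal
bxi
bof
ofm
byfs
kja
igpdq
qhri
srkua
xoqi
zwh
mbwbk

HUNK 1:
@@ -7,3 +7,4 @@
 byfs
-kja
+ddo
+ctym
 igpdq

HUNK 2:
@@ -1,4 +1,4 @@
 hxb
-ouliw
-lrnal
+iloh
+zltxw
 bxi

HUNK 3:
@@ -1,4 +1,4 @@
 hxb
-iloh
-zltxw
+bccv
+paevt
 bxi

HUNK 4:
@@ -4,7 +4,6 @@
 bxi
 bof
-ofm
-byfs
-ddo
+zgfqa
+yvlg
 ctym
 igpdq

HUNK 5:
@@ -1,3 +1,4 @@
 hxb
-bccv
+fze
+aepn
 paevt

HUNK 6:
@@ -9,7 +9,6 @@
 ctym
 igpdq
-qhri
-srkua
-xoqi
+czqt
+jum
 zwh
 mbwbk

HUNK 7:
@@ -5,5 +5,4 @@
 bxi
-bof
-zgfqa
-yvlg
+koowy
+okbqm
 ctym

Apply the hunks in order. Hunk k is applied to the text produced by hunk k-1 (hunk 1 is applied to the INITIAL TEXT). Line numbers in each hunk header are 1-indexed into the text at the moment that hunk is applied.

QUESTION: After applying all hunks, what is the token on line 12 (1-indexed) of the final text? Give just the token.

Hunk 1: at line 7 remove [kja] add [ddo,ctym] -> 15 lines: hxb ouliw lrnal bxi bof ofm byfs ddo ctym igpdq qhri srkua xoqi zwh mbwbk
Hunk 2: at line 1 remove [ouliw,lrnal] add [iloh,zltxw] -> 15 lines: hxb iloh zltxw bxi bof ofm byfs ddo ctym igpdq qhri srkua xoqi zwh mbwbk
Hunk 3: at line 1 remove [iloh,zltxw] add [bccv,paevt] -> 15 lines: hxb bccv paevt bxi bof ofm byfs ddo ctym igpdq qhri srkua xoqi zwh mbwbk
Hunk 4: at line 4 remove [ofm,byfs,ddo] add [zgfqa,yvlg] -> 14 lines: hxb bccv paevt bxi bof zgfqa yvlg ctym igpdq qhri srkua xoqi zwh mbwbk
Hunk 5: at line 1 remove [bccv] add [fze,aepn] -> 15 lines: hxb fze aepn paevt bxi bof zgfqa yvlg ctym igpdq qhri srkua xoqi zwh mbwbk
Hunk 6: at line 9 remove [qhri,srkua,xoqi] add [czqt,jum] -> 14 lines: hxb fze aepn paevt bxi bof zgfqa yvlg ctym igpdq czqt jum zwh mbwbk
Hunk 7: at line 5 remove [bof,zgfqa,yvlg] add [koowy,okbqm] -> 13 lines: hxb fze aepn paevt bxi koowy okbqm ctym igpdq czqt jum zwh mbwbk
Final line 12: zwh

Answer: zwh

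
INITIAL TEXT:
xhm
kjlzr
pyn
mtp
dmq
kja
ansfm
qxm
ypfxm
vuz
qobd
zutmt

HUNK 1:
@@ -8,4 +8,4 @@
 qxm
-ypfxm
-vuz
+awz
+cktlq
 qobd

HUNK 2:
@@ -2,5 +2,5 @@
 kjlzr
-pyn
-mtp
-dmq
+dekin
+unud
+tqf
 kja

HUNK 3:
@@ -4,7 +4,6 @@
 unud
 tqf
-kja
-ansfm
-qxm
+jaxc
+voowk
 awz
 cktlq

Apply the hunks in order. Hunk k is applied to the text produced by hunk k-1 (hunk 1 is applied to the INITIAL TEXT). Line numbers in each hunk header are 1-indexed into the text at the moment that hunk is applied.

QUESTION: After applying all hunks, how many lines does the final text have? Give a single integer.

Hunk 1: at line 8 remove [ypfxm,vuz] add [awz,cktlq] -> 12 lines: xhm kjlzr pyn mtp dmq kja ansfm qxm awz cktlq qobd zutmt
Hunk 2: at line 2 remove [pyn,mtp,dmq] add [dekin,unud,tqf] -> 12 lines: xhm kjlzr dekin unud tqf kja ansfm qxm awz cktlq qobd zutmt
Hunk 3: at line 4 remove [kja,ansfm,qxm] add [jaxc,voowk] -> 11 lines: xhm kjlzr dekin unud tqf jaxc voowk awz cktlq qobd zutmt
Final line count: 11

Answer: 11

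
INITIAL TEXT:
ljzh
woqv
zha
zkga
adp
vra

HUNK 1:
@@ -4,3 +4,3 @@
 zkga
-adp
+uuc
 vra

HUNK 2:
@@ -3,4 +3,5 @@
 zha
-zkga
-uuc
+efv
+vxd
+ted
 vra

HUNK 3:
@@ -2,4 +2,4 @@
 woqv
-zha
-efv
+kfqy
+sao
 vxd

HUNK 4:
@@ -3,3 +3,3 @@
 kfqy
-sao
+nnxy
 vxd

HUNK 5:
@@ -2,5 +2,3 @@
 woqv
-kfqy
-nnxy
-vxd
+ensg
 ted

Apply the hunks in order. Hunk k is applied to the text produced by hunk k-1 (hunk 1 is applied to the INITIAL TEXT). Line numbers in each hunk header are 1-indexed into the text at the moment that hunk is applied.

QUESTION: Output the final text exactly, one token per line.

Answer: ljzh
woqv
ensg
ted
vra

Derivation:
Hunk 1: at line 4 remove [adp] add [uuc] -> 6 lines: ljzh woqv zha zkga uuc vra
Hunk 2: at line 3 remove [zkga,uuc] add [efv,vxd,ted] -> 7 lines: ljzh woqv zha efv vxd ted vra
Hunk 3: at line 2 remove [zha,efv] add [kfqy,sao] -> 7 lines: ljzh woqv kfqy sao vxd ted vra
Hunk 4: at line 3 remove [sao] add [nnxy] -> 7 lines: ljzh woqv kfqy nnxy vxd ted vra
Hunk 5: at line 2 remove [kfqy,nnxy,vxd] add [ensg] -> 5 lines: ljzh woqv ensg ted vra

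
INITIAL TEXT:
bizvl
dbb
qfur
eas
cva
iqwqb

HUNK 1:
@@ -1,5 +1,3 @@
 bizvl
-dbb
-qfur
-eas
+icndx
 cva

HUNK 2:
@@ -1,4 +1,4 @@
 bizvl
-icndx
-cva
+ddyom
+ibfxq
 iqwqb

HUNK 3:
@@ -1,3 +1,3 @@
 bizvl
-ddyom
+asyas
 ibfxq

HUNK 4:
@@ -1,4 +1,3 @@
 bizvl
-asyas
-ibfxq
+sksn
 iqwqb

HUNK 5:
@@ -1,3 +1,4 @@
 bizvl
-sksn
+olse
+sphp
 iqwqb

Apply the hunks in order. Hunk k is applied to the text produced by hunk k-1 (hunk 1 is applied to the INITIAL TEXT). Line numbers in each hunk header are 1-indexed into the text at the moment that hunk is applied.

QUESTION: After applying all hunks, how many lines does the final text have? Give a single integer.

Hunk 1: at line 1 remove [dbb,qfur,eas] add [icndx] -> 4 lines: bizvl icndx cva iqwqb
Hunk 2: at line 1 remove [icndx,cva] add [ddyom,ibfxq] -> 4 lines: bizvl ddyom ibfxq iqwqb
Hunk 3: at line 1 remove [ddyom] add [asyas] -> 4 lines: bizvl asyas ibfxq iqwqb
Hunk 4: at line 1 remove [asyas,ibfxq] add [sksn] -> 3 lines: bizvl sksn iqwqb
Hunk 5: at line 1 remove [sksn] add [olse,sphp] -> 4 lines: bizvl olse sphp iqwqb
Final line count: 4

Answer: 4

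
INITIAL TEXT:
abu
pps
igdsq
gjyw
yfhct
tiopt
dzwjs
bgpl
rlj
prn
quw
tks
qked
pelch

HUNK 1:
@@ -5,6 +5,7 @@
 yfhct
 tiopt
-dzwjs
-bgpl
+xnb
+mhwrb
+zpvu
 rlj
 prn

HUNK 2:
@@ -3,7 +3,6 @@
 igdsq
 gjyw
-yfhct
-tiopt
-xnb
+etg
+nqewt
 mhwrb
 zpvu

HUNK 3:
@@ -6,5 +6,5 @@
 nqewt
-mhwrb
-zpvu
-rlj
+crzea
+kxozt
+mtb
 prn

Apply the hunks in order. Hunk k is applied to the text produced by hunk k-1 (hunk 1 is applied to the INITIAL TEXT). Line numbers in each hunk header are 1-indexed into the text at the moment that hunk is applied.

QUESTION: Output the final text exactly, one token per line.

Hunk 1: at line 5 remove [dzwjs,bgpl] add [xnb,mhwrb,zpvu] -> 15 lines: abu pps igdsq gjyw yfhct tiopt xnb mhwrb zpvu rlj prn quw tks qked pelch
Hunk 2: at line 3 remove [yfhct,tiopt,xnb] add [etg,nqewt] -> 14 lines: abu pps igdsq gjyw etg nqewt mhwrb zpvu rlj prn quw tks qked pelch
Hunk 3: at line 6 remove [mhwrb,zpvu,rlj] add [crzea,kxozt,mtb] -> 14 lines: abu pps igdsq gjyw etg nqewt crzea kxozt mtb prn quw tks qked pelch

Answer: abu
pps
igdsq
gjyw
etg
nqewt
crzea
kxozt
mtb
prn
quw
tks
qked
pelch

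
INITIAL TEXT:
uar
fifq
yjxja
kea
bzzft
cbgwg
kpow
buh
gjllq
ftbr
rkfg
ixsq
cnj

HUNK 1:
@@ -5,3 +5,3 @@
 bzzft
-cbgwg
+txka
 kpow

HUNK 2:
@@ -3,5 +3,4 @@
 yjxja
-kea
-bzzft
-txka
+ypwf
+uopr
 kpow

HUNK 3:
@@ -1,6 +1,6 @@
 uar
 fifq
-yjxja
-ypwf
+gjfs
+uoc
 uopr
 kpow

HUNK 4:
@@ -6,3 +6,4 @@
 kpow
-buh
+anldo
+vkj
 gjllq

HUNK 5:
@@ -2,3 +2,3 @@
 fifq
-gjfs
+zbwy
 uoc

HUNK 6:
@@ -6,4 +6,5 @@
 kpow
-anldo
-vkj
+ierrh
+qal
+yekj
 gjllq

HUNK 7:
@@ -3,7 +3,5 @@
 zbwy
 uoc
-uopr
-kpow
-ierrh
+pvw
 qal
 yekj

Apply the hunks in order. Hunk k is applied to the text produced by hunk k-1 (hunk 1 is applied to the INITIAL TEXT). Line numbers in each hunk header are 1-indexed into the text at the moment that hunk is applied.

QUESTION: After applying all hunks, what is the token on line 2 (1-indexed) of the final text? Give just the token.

Hunk 1: at line 5 remove [cbgwg] add [txka] -> 13 lines: uar fifq yjxja kea bzzft txka kpow buh gjllq ftbr rkfg ixsq cnj
Hunk 2: at line 3 remove [kea,bzzft,txka] add [ypwf,uopr] -> 12 lines: uar fifq yjxja ypwf uopr kpow buh gjllq ftbr rkfg ixsq cnj
Hunk 3: at line 1 remove [yjxja,ypwf] add [gjfs,uoc] -> 12 lines: uar fifq gjfs uoc uopr kpow buh gjllq ftbr rkfg ixsq cnj
Hunk 4: at line 6 remove [buh] add [anldo,vkj] -> 13 lines: uar fifq gjfs uoc uopr kpow anldo vkj gjllq ftbr rkfg ixsq cnj
Hunk 5: at line 2 remove [gjfs] add [zbwy] -> 13 lines: uar fifq zbwy uoc uopr kpow anldo vkj gjllq ftbr rkfg ixsq cnj
Hunk 6: at line 6 remove [anldo,vkj] add [ierrh,qal,yekj] -> 14 lines: uar fifq zbwy uoc uopr kpow ierrh qal yekj gjllq ftbr rkfg ixsq cnj
Hunk 7: at line 3 remove [uopr,kpow,ierrh] add [pvw] -> 12 lines: uar fifq zbwy uoc pvw qal yekj gjllq ftbr rkfg ixsq cnj
Final line 2: fifq

Answer: fifq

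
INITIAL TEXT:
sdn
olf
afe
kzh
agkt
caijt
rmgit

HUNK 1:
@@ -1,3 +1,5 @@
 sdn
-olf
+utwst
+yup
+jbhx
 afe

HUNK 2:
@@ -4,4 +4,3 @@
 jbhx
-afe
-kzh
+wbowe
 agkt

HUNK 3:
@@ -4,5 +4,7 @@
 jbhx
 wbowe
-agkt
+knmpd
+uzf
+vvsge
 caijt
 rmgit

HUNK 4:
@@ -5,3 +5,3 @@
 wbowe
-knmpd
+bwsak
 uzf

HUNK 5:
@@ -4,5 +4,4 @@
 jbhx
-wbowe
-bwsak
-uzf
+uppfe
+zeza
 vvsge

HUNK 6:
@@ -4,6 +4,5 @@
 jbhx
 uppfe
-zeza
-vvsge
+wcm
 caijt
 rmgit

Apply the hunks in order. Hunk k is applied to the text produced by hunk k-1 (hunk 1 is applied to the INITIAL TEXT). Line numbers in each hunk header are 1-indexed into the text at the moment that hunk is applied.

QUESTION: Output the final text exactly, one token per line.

Answer: sdn
utwst
yup
jbhx
uppfe
wcm
caijt
rmgit

Derivation:
Hunk 1: at line 1 remove [olf] add [utwst,yup,jbhx] -> 9 lines: sdn utwst yup jbhx afe kzh agkt caijt rmgit
Hunk 2: at line 4 remove [afe,kzh] add [wbowe] -> 8 lines: sdn utwst yup jbhx wbowe agkt caijt rmgit
Hunk 3: at line 4 remove [agkt] add [knmpd,uzf,vvsge] -> 10 lines: sdn utwst yup jbhx wbowe knmpd uzf vvsge caijt rmgit
Hunk 4: at line 5 remove [knmpd] add [bwsak] -> 10 lines: sdn utwst yup jbhx wbowe bwsak uzf vvsge caijt rmgit
Hunk 5: at line 4 remove [wbowe,bwsak,uzf] add [uppfe,zeza] -> 9 lines: sdn utwst yup jbhx uppfe zeza vvsge caijt rmgit
Hunk 6: at line 4 remove [zeza,vvsge] add [wcm] -> 8 lines: sdn utwst yup jbhx uppfe wcm caijt rmgit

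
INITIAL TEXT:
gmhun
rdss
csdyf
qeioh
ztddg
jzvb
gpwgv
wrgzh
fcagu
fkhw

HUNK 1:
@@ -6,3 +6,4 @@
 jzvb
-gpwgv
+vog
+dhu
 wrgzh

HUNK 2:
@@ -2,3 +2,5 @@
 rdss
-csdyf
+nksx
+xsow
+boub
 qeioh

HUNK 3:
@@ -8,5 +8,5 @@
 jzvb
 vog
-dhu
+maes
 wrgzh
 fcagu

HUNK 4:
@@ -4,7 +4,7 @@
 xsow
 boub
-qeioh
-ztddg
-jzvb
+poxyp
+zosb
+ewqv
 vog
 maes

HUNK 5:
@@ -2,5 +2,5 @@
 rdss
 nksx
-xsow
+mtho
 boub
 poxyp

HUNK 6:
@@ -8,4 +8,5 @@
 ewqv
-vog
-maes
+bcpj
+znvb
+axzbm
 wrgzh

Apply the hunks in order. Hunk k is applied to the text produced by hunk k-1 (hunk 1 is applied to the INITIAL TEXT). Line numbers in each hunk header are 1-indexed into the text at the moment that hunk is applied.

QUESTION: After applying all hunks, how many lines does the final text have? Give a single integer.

Answer: 14

Derivation:
Hunk 1: at line 6 remove [gpwgv] add [vog,dhu] -> 11 lines: gmhun rdss csdyf qeioh ztddg jzvb vog dhu wrgzh fcagu fkhw
Hunk 2: at line 2 remove [csdyf] add [nksx,xsow,boub] -> 13 lines: gmhun rdss nksx xsow boub qeioh ztddg jzvb vog dhu wrgzh fcagu fkhw
Hunk 3: at line 8 remove [dhu] add [maes] -> 13 lines: gmhun rdss nksx xsow boub qeioh ztddg jzvb vog maes wrgzh fcagu fkhw
Hunk 4: at line 4 remove [qeioh,ztddg,jzvb] add [poxyp,zosb,ewqv] -> 13 lines: gmhun rdss nksx xsow boub poxyp zosb ewqv vog maes wrgzh fcagu fkhw
Hunk 5: at line 2 remove [xsow] add [mtho] -> 13 lines: gmhun rdss nksx mtho boub poxyp zosb ewqv vog maes wrgzh fcagu fkhw
Hunk 6: at line 8 remove [vog,maes] add [bcpj,znvb,axzbm] -> 14 lines: gmhun rdss nksx mtho boub poxyp zosb ewqv bcpj znvb axzbm wrgzh fcagu fkhw
Final line count: 14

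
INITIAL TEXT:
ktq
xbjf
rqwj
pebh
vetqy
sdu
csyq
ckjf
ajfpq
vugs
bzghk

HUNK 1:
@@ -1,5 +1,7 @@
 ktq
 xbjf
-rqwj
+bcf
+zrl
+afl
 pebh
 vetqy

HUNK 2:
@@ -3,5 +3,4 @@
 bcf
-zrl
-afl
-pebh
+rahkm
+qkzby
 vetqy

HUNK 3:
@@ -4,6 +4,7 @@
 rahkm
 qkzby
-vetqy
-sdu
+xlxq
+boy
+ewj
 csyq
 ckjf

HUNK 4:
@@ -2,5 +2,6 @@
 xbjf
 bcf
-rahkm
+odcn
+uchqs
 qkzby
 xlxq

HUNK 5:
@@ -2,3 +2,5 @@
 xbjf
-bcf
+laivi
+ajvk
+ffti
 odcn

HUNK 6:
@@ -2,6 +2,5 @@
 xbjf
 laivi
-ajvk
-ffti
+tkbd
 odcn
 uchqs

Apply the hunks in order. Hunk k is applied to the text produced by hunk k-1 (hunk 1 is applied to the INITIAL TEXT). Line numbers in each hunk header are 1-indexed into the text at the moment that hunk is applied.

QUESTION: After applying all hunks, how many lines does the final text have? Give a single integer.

Hunk 1: at line 1 remove [rqwj] add [bcf,zrl,afl] -> 13 lines: ktq xbjf bcf zrl afl pebh vetqy sdu csyq ckjf ajfpq vugs bzghk
Hunk 2: at line 3 remove [zrl,afl,pebh] add [rahkm,qkzby] -> 12 lines: ktq xbjf bcf rahkm qkzby vetqy sdu csyq ckjf ajfpq vugs bzghk
Hunk 3: at line 4 remove [vetqy,sdu] add [xlxq,boy,ewj] -> 13 lines: ktq xbjf bcf rahkm qkzby xlxq boy ewj csyq ckjf ajfpq vugs bzghk
Hunk 4: at line 2 remove [rahkm] add [odcn,uchqs] -> 14 lines: ktq xbjf bcf odcn uchqs qkzby xlxq boy ewj csyq ckjf ajfpq vugs bzghk
Hunk 5: at line 2 remove [bcf] add [laivi,ajvk,ffti] -> 16 lines: ktq xbjf laivi ajvk ffti odcn uchqs qkzby xlxq boy ewj csyq ckjf ajfpq vugs bzghk
Hunk 6: at line 2 remove [ajvk,ffti] add [tkbd] -> 15 lines: ktq xbjf laivi tkbd odcn uchqs qkzby xlxq boy ewj csyq ckjf ajfpq vugs bzghk
Final line count: 15

Answer: 15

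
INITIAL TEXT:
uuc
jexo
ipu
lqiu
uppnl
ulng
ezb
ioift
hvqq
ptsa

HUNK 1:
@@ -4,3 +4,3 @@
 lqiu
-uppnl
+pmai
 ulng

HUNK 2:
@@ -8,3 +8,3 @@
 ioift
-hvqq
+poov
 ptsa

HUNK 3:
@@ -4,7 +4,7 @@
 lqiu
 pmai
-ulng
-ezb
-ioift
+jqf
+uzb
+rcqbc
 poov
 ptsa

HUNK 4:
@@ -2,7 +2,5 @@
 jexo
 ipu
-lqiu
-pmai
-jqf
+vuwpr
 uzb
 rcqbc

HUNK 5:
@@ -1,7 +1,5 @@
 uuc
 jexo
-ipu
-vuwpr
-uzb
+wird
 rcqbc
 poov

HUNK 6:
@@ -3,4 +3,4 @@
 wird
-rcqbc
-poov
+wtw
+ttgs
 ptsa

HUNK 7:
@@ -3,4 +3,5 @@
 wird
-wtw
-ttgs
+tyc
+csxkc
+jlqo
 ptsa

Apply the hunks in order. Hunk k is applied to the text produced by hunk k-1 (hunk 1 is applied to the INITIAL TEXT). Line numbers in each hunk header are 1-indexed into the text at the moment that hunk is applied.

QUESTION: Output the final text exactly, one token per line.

Answer: uuc
jexo
wird
tyc
csxkc
jlqo
ptsa

Derivation:
Hunk 1: at line 4 remove [uppnl] add [pmai] -> 10 lines: uuc jexo ipu lqiu pmai ulng ezb ioift hvqq ptsa
Hunk 2: at line 8 remove [hvqq] add [poov] -> 10 lines: uuc jexo ipu lqiu pmai ulng ezb ioift poov ptsa
Hunk 3: at line 4 remove [ulng,ezb,ioift] add [jqf,uzb,rcqbc] -> 10 lines: uuc jexo ipu lqiu pmai jqf uzb rcqbc poov ptsa
Hunk 4: at line 2 remove [lqiu,pmai,jqf] add [vuwpr] -> 8 lines: uuc jexo ipu vuwpr uzb rcqbc poov ptsa
Hunk 5: at line 1 remove [ipu,vuwpr,uzb] add [wird] -> 6 lines: uuc jexo wird rcqbc poov ptsa
Hunk 6: at line 3 remove [rcqbc,poov] add [wtw,ttgs] -> 6 lines: uuc jexo wird wtw ttgs ptsa
Hunk 7: at line 3 remove [wtw,ttgs] add [tyc,csxkc,jlqo] -> 7 lines: uuc jexo wird tyc csxkc jlqo ptsa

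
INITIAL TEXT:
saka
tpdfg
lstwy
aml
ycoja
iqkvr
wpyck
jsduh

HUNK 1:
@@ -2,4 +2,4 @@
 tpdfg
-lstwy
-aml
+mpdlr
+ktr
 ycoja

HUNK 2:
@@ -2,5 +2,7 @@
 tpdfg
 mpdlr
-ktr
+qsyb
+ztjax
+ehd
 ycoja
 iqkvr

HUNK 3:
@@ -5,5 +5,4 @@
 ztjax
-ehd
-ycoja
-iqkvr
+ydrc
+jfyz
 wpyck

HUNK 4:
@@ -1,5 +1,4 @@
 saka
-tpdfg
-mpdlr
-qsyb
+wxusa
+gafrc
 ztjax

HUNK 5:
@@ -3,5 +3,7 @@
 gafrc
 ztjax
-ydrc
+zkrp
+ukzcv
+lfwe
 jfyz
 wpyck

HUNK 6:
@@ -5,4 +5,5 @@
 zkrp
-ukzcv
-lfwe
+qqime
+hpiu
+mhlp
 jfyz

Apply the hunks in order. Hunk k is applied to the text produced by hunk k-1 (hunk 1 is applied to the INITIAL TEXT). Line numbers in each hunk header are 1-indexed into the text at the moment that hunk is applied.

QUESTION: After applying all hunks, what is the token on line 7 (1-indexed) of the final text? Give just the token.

Hunk 1: at line 2 remove [lstwy,aml] add [mpdlr,ktr] -> 8 lines: saka tpdfg mpdlr ktr ycoja iqkvr wpyck jsduh
Hunk 2: at line 2 remove [ktr] add [qsyb,ztjax,ehd] -> 10 lines: saka tpdfg mpdlr qsyb ztjax ehd ycoja iqkvr wpyck jsduh
Hunk 3: at line 5 remove [ehd,ycoja,iqkvr] add [ydrc,jfyz] -> 9 lines: saka tpdfg mpdlr qsyb ztjax ydrc jfyz wpyck jsduh
Hunk 4: at line 1 remove [tpdfg,mpdlr,qsyb] add [wxusa,gafrc] -> 8 lines: saka wxusa gafrc ztjax ydrc jfyz wpyck jsduh
Hunk 5: at line 3 remove [ydrc] add [zkrp,ukzcv,lfwe] -> 10 lines: saka wxusa gafrc ztjax zkrp ukzcv lfwe jfyz wpyck jsduh
Hunk 6: at line 5 remove [ukzcv,lfwe] add [qqime,hpiu,mhlp] -> 11 lines: saka wxusa gafrc ztjax zkrp qqime hpiu mhlp jfyz wpyck jsduh
Final line 7: hpiu

Answer: hpiu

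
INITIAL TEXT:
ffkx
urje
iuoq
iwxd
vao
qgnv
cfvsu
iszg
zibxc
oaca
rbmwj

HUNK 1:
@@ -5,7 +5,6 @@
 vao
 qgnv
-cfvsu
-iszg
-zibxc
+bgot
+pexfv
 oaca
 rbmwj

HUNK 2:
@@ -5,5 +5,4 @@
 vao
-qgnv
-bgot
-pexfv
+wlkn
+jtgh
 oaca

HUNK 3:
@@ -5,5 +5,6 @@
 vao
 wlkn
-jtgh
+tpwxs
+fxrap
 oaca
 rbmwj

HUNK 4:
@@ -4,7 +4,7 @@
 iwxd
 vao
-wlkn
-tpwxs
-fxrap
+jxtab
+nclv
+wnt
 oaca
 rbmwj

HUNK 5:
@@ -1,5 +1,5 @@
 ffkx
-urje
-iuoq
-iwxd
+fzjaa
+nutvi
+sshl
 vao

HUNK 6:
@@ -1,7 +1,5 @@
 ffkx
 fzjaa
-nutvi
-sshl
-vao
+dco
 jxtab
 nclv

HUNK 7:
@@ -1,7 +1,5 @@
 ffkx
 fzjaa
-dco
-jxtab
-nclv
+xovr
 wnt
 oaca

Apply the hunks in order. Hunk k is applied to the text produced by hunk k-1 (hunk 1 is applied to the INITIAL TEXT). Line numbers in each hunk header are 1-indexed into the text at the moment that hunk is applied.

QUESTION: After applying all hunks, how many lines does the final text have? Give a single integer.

Answer: 6

Derivation:
Hunk 1: at line 5 remove [cfvsu,iszg,zibxc] add [bgot,pexfv] -> 10 lines: ffkx urje iuoq iwxd vao qgnv bgot pexfv oaca rbmwj
Hunk 2: at line 5 remove [qgnv,bgot,pexfv] add [wlkn,jtgh] -> 9 lines: ffkx urje iuoq iwxd vao wlkn jtgh oaca rbmwj
Hunk 3: at line 5 remove [jtgh] add [tpwxs,fxrap] -> 10 lines: ffkx urje iuoq iwxd vao wlkn tpwxs fxrap oaca rbmwj
Hunk 4: at line 4 remove [wlkn,tpwxs,fxrap] add [jxtab,nclv,wnt] -> 10 lines: ffkx urje iuoq iwxd vao jxtab nclv wnt oaca rbmwj
Hunk 5: at line 1 remove [urje,iuoq,iwxd] add [fzjaa,nutvi,sshl] -> 10 lines: ffkx fzjaa nutvi sshl vao jxtab nclv wnt oaca rbmwj
Hunk 6: at line 1 remove [nutvi,sshl,vao] add [dco] -> 8 lines: ffkx fzjaa dco jxtab nclv wnt oaca rbmwj
Hunk 7: at line 1 remove [dco,jxtab,nclv] add [xovr] -> 6 lines: ffkx fzjaa xovr wnt oaca rbmwj
Final line count: 6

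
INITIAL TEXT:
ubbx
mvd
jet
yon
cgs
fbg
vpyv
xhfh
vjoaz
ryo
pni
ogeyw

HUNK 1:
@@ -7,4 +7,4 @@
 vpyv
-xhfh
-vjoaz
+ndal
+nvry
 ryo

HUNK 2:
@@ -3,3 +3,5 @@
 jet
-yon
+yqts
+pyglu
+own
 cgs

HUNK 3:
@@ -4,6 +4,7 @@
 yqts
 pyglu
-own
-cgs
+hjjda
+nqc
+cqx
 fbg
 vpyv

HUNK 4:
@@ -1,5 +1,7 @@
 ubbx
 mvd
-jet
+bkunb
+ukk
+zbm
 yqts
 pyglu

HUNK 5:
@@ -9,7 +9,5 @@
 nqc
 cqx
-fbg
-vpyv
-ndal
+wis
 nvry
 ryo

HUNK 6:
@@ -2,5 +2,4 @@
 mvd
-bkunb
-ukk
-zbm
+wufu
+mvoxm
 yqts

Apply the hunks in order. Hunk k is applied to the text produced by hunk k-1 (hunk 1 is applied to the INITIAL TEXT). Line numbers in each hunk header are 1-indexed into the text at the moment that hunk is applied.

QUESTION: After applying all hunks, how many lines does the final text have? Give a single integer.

Answer: 14

Derivation:
Hunk 1: at line 7 remove [xhfh,vjoaz] add [ndal,nvry] -> 12 lines: ubbx mvd jet yon cgs fbg vpyv ndal nvry ryo pni ogeyw
Hunk 2: at line 3 remove [yon] add [yqts,pyglu,own] -> 14 lines: ubbx mvd jet yqts pyglu own cgs fbg vpyv ndal nvry ryo pni ogeyw
Hunk 3: at line 4 remove [own,cgs] add [hjjda,nqc,cqx] -> 15 lines: ubbx mvd jet yqts pyglu hjjda nqc cqx fbg vpyv ndal nvry ryo pni ogeyw
Hunk 4: at line 1 remove [jet] add [bkunb,ukk,zbm] -> 17 lines: ubbx mvd bkunb ukk zbm yqts pyglu hjjda nqc cqx fbg vpyv ndal nvry ryo pni ogeyw
Hunk 5: at line 9 remove [fbg,vpyv,ndal] add [wis] -> 15 lines: ubbx mvd bkunb ukk zbm yqts pyglu hjjda nqc cqx wis nvry ryo pni ogeyw
Hunk 6: at line 2 remove [bkunb,ukk,zbm] add [wufu,mvoxm] -> 14 lines: ubbx mvd wufu mvoxm yqts pyglu hjjda nqc cqx wis nvry ryo pni ogeyw
Final line count: 14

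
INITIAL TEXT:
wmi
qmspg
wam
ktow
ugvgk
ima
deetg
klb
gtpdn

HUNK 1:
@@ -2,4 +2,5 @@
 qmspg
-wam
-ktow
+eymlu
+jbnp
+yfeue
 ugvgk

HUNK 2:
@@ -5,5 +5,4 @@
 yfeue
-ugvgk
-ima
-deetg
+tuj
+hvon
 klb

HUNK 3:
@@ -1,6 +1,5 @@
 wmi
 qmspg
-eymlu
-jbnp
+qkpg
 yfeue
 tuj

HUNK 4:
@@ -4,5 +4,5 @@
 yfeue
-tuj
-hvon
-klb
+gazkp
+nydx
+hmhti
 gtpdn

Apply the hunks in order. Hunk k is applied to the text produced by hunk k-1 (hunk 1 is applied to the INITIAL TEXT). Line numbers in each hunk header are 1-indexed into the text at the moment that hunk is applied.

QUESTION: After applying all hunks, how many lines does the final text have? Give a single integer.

Hunk 1: at line 2 remove [wam,ktow] add [eymlu,jbnp,yfeue] -> 10 lines: wmi qmspg eymlu jbnp yfeue ugvgk ima deetg klb gtpdn
Hunk 2: at line 5 remove [ugvgk,ima,deetg] add [tuj,hvon] -> 9 lines: wmi qmspg eymlu jbnp yfeue tuj hvon klb gtpdn
Hunk 3: at line 1 remove [eymlu,jbnp] add [qkpg] -> 8 lines: wmi qmspg qkpg yfeue tuj hvon klb gtpdn
Hunk 4: at line 4 remove [tuj,hvon,klb] add [gazkp,nydx,hmhti] -> 8 lines: wmi qmspg qkpg yfeue gazkp nydx hmhti gtpdn
Final line count: 8

Answer: 8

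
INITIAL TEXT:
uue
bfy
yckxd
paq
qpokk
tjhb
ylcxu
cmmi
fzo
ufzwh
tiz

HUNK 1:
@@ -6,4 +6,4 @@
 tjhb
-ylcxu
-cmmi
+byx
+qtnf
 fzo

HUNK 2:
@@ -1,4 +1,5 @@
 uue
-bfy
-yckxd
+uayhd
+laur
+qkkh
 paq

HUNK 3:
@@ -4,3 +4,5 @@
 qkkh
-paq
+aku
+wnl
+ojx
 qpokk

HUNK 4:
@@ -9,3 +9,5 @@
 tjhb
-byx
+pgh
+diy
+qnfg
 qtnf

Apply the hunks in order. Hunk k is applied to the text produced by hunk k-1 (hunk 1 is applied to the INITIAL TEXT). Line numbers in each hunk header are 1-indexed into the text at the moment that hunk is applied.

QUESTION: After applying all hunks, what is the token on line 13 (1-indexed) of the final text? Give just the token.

Answer: qtnf

Derivation:
Hunk 1: at line 6 remove [ylcxu,cmmi] add [byx,qtnf] -> 11 lines: uue bfy yckxd paq qpokk tjhb byx qtnf fzo ufzwh tiz
Hunk 2: at line 1 remove [bfy,yckxd] add [uayhd,laur,qkkh] -> 12 lines: uue uayhd laur qkkh paq qpokk tjhb byx qtnf fzo ufzwh tiz
Hunk 3: at line 4 remove [paq] add [aku,wnl,ojx] -> 14 lines: uue uayhd laur qkkh aku wnl ojx qpokk tjhb byx qtnf fzo ufzwh tiz
Hunk 4: at line 9 remove [byx] add [pgh,diy,qnfg] -> 16 lines: uue uayhd laur qkkh aku wnl ojx qpokk tjhb pgh diy qnfg qtnf fzo ufzwh tiz
Final line 13: qtnf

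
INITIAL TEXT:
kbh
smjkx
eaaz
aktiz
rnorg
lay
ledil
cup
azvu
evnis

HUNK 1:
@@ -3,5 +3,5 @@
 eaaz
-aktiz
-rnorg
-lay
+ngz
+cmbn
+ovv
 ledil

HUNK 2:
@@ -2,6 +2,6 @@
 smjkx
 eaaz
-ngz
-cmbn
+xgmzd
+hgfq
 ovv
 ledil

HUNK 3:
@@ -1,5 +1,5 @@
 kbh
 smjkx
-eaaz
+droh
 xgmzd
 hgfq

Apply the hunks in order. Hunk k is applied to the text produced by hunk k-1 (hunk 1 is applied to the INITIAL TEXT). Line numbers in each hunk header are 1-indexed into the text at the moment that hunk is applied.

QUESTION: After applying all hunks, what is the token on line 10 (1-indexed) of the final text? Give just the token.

Hunk 1: at line 3 remove [aktiz,rnorg,lay] add [ngz,cmbn,ovv] -> 10 lines: kbh smjkx eaaz ngz cmbn ovv ledil cup azvu evnis
Hunk 2: at line 2 remove [ngz,cmbn] add [xgmzd,hgfq] -> 10 lines: kbh smjkx eaaz xgmzd hgfq ovv ledil cup azvu evnis
Hunk 3: at line 1 remove [eaaz] add [droh] -> 10 lines: kbh smjkx droh xgmzd hgfq ovv ledil cup azvu evnis
Final line 10: evnis

Answer: evnis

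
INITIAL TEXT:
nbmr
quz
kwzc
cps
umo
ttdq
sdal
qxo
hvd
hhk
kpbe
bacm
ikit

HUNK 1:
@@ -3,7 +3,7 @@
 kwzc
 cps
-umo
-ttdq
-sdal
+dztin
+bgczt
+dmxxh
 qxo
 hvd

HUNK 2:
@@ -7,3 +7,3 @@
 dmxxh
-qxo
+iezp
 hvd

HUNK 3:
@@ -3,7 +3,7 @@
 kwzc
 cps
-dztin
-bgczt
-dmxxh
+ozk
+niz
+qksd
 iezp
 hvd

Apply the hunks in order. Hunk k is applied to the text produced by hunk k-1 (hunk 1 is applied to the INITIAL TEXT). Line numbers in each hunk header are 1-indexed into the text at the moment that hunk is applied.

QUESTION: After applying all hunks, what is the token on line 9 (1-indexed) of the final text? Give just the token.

Hunk 1: at line 3 remove [umo,ttdq,sdal] add [dztin,bgczt,dmxxh] -> 13 lines: nbmr quz kwzc cps dztin bgczt dmxxh qxo hvd hhk kpbe bacm ikit
Hunk 2: at line 7 remove [qxo] add [iezp] -> 13 lines: nbmr quz kwzc cps dztin bgczt dmxxh iezp hvd hhk kpbe bacm ikit
Hunk 3: at line 3 remove [dztin,bgczt,dmxxh] add [ozk,niz,qksd] -> 13 lines: nbmr quz kwzc cps ozk niz qksd iezp hvd hhk kpbe bacm ikit
Final line 9: hvd

Answer: hvd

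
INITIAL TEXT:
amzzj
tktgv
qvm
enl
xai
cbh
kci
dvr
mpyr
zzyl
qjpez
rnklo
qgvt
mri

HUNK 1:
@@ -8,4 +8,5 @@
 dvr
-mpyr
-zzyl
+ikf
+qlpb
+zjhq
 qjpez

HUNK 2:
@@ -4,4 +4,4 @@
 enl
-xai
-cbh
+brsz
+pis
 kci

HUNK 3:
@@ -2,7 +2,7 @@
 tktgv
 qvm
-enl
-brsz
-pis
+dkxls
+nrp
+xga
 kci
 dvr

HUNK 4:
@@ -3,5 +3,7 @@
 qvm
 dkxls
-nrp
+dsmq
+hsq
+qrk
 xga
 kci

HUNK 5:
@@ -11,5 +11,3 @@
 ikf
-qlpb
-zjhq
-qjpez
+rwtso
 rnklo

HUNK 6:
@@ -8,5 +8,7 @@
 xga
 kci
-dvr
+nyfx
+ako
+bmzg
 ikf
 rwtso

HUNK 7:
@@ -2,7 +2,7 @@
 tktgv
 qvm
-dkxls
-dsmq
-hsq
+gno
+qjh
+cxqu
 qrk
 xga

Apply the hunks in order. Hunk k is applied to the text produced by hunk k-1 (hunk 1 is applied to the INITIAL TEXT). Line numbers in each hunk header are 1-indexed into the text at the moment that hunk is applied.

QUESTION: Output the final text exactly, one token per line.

Hunk 1: at line 8 remove [mpyr,zzyl] add [ikf,qlpb,zjhq] -> 15 lines: amzzj tktgv qvm enl xai cbh kci dvr ikf qlpb zjhq qjpez rnklo qgvt mri
Hunk 2: at line 4 remove [xai,cbh] add [brsz,pis] -> 15 lines: amzzj tktgv qvm enl brsz pis kci dvr ikf qlpb zjhq qjpez rnklo qgvt mri
Hunk 3: at line 2 remove [enl,brsz,pis] add [dkxls,nrp,xga] -> 15 lines: amzzj tktgv qvm dkxls nrp xga kci dvr ikf qlpb zjhq qjpez rnklo qgvt mri
Hunk 4: at line 3 remove [nrp] add [dsmq,hsq,qrk] -> 17 lines: amzzj tktgv qvm dkxls dsmq hsq qrk xga kci dvr ikf qlpb zjhq qjpez rnklo qgvt mri
Hunk 5: at line 11 remove [qlpb,zjhq,qjpez] add [rwtso] -> 15 lines: amzzj tktgv qvm dkxls dsmq hsq qrk xga kci dvr ikf rwtso rnklo qgvt mri
Hunk 6: at line 8 remove [dvr] add [nyfx,ako,bmzg] -> 17 lines: amzzj tktgv qvm dkxls dsmq hsq qrk xga kci nyfx ako bmzg ikf rwtso rnklo qgvt mri
Hunk 7: at line 2 remove [dkxls,dsmq,hsq] add [gno,qjh,cxqu] -> 17 lines: amzzj tktgv qvm gno qjh cxqu qrk xga kci nyfx ako bmzg ikf rwtso rnklo qgvt mri

Answer: amzzj
tktgv
qvm
gno
qjh
cxqu
qrk
xga
kci
nyfx
ako
bmzg
ikf
rwtso
rnklo
qgvt
mri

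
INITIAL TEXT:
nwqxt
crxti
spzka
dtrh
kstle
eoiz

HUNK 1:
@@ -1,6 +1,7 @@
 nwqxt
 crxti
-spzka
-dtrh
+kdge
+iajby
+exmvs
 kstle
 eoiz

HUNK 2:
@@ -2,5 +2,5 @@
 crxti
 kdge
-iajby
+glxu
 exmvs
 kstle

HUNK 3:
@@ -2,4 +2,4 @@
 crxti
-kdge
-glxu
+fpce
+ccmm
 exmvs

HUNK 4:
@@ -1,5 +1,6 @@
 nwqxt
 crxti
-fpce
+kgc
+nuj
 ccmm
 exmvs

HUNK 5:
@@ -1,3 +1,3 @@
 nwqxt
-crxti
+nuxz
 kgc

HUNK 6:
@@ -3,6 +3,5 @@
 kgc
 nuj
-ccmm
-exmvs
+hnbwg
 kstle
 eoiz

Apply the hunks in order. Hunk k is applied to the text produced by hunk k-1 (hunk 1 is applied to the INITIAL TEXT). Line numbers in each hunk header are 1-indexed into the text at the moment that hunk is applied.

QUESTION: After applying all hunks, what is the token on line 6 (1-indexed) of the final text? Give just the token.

Hunk 1: at line 1 remove [spzka,dtrh] add [kdge,iajby,exmvs] -> 7 lines: nwqxt crxti kdge iajby exmvs kstle eoiz
Hunk 2: at line 2 remove [iajby] add [glxu] -> 7 lines: nwqxt crxti kdge glxu exmvs kstle eoiz
Hunk 3: at line 2 remove [kdge,glxu] add [fpce,ccmm] -> 7 lines: nwqxt crxti fpce ccmm exmvs kstle eoiz
Hunk 4: at line 1 remove [fpce] add [kgc,nuj] -> 8 lines: nwqxt crxti kgc nuj ccmm exmvs kstle eoiz
Hunk 5: at line 1 remove [crxti] add [nuxz] -> 8 lines: nwqxt nuxz kgc nuj ccmm exmvs kstle eoiz
Hunk 6: at line 3 remove [ccmm,exmvs] add [hnbwg] -> 7 lines: nwqxt nuxz kgc nuj hnbwg kstle eoiz
Final line 6: kstle

Answer: kstle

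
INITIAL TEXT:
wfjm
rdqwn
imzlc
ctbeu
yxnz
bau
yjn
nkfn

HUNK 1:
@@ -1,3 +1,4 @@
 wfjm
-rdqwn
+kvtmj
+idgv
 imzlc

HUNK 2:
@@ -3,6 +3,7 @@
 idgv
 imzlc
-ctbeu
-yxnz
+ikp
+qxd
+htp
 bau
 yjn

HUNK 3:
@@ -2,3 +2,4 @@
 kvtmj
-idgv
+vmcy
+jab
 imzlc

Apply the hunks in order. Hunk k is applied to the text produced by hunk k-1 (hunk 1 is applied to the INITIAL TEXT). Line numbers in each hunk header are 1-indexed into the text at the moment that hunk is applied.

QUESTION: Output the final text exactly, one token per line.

Hunk 1: at line 1 remove [rdqwn] add [kvtmj,idgv] -> 9 lines: wfjm kvtmj idgv imzlc ctbeu yxnz bau yjn nkfn
Hunk 2: at line 3 remove [ctbeu,yxnz] add [ikp,qxd,htp] -> 10 lines: wfjm kvtmj idgv imzlc ikp qxd htp bau yjn nkfn
Hunk 3: at line 2 remove [idgv] add [vmcy,jab] -> 11 lines: wfjm kvtmj vmcy jab imzlc ikp qxd htp bau yjn nkfn

Answer: wfjm
kvtmj
vmcy
jab
imzlc
ikp
qxd
htp
bau
yjn
nkfn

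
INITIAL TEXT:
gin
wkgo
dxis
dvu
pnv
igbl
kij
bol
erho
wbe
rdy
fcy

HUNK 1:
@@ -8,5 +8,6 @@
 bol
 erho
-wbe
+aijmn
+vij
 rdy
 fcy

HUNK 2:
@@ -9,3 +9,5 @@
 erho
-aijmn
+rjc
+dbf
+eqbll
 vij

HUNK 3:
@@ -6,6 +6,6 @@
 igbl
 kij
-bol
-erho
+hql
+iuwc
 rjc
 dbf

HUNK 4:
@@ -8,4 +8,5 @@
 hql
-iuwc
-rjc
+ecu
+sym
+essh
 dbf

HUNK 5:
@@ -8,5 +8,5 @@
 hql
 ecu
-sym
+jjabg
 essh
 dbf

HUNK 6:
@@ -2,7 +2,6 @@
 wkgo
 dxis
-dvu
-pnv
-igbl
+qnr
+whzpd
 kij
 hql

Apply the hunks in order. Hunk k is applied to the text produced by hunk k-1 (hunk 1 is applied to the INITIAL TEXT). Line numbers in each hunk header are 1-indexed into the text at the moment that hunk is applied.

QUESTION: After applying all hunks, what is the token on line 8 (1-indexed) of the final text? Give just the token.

Answer: ecu

Derivation:
Hunk 1: at line 8 remove [wbe] add [aijmn,vij] -> 13 lines: gin wkgo dxis dvu pnv igbl kij bol erho aijmn vij rdy fcy
Hunk 2: at line 9 remove [aijmn] add [rjc,dbf,eqbll] -> 15 lines: gin wkgo dxis dvu pnv igbl kij bol erho rjc dbf eqbll vij rdy fcy
Hunk 3: at line 6 remove [bol,erho] add [hql,iuwc] -> 15 lines: gin wkgo dxis dvu pnv igbl kij hql iuwc rjc dbf eqbll vij rdy fcy
Hunk 4: at line 8 remove [iuwc,rjc] add [ecu,sym,essh] -> 16 lines: gin wkgo dxis dvu pnv igbl kij hql ecu sym essh dbf eqbll vij rdy fcy
Hunk 5: at line 8 remove [sym] add [jjabg] -> 16 lines: gin wkgo dxis dvu pnv igbl kij hql ecu jjabg essh dbf eqbll vij rdy fcy
Hunk 6: at line 2 remove [dvu,pnv,igbl] add [qnr,whzpd] -> 15 lines: gin wkgo dxis qnr whzpd kij hql ecu jjabg essh dbf eqbll vij rdy fcy
Final line 8: ecu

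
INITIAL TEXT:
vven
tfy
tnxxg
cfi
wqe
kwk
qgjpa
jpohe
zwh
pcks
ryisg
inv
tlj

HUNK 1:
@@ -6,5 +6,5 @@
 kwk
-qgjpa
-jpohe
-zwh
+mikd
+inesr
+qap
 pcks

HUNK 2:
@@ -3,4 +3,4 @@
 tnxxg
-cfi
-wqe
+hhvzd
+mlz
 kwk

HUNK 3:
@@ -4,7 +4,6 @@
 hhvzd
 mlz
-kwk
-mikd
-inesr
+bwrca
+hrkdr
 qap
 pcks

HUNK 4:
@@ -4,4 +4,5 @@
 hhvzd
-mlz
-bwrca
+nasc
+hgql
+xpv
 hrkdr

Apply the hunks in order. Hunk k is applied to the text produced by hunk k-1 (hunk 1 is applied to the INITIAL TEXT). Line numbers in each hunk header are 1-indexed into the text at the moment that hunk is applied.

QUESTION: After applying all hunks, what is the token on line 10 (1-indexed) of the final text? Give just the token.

Hunk 1: at line 6 remove [qgjpa,jpohe,zwh] add [mikd,inesr,qap] -> 13 lines: vven tfy tnxxg cfi wqe kwk mikd inesr qap pcks ryisg inv tlj
Hunk 2: at line 3 remove [cfi,wqe] add [hhvzd,mlz] -> 13 lines: vven tfy tnxxg hhvzd mlz kwk mikd inesr qap pcks ryisg inv tlj
Hunk 3: at line 4 remove [kwk,mikd,inesr] add [bwrca,hrkdr] -> 12 lines: vven tfy tnxxg hhvzd mlz bwrca hrkdr qap pcks ryisg inv tlj
Hunk 4: at line 4 remove [mlz,bwrca] add [nasc,hgql,xpv] -> 13 lines: vven tfy tnxxg hhvzd nasc hgql xpv hrkdr qap pcks ryisg inv tlj
Final line 10: pcks

Answer: pcks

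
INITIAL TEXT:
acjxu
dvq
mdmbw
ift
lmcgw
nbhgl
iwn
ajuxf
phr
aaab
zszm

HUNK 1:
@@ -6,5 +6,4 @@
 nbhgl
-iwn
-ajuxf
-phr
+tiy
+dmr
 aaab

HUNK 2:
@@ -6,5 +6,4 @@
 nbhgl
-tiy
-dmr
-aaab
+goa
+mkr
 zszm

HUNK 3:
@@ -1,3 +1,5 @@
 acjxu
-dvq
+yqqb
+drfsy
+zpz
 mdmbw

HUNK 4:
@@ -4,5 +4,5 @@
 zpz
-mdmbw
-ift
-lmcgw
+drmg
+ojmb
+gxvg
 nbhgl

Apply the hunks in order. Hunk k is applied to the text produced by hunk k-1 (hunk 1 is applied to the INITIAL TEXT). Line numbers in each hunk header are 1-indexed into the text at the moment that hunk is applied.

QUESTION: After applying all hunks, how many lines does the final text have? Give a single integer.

Answer: 11

Derivation:
Hunk 1: at line 6 remove [iwn,ajuxf,phr] add [tiy,dmr] -> 10 lines: acjxu dvq mdmbw ift lmcgw nbhgl tiy dmr aaab zszm
Hunk 2: at line 6 remove [tiy,dmr,aaab] add [goa,mkr] -> 9 lines: acjxu dvq mdmbw ift lmcgw nbhgl goa mkr zszm
Hunk 3: at line 1 remove [dvq] add [yqqb,drfsy,zpz] -> 11 lines: acjxu yqqb drfsy zpz mdmbw ift lmcgw nbhgl goa mkr zszm
Hunk 4: at line 4 remove [mdmbw,ift,lmcgw] add [drmg,ojmb,gxvg] -> 11 lines: acjxu yqqb drfsy zpz drmg ojmb gxvg nbhgl goa mkr zszm
Final line count: 11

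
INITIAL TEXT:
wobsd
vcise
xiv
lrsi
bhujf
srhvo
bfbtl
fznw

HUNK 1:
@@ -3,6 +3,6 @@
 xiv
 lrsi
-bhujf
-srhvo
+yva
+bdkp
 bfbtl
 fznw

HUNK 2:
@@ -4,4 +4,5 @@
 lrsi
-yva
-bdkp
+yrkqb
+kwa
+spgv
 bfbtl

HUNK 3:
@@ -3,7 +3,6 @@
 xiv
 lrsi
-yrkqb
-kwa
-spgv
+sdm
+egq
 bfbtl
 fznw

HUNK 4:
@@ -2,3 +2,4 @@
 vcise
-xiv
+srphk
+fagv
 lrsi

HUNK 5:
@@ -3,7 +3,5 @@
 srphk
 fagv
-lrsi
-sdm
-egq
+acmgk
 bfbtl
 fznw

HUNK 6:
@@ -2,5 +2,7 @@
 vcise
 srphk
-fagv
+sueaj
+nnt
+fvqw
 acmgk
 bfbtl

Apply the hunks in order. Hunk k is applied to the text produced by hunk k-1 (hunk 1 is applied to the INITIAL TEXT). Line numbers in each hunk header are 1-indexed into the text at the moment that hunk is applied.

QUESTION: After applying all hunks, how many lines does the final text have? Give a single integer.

Answer: 9

Derivation:
Hunk 1: at line 3 remove [bhujf,srhvo] add [yva,bdkp] -> 8 lines: wobsd vcise xiv lrsi yva bdkp bfbtl fznw
Hunk 2: at line 4 remove [yva,bdkp] add [yrkqb,kwa,spgv] -> 9 lines: wobsd vcise xiv lrsi yrkqb kwa spgv bfbtl fznw
Hunk 3: at line 3 remove [yrkqb,kwa,spgv] add [sdm,egq] -> 8 lines: wobsd vcise xiv lrsi sdm egq bfbtl fznw
Hunk 4: at line 2 remove [xiv] add [srphk,fagv] -> 9 lines: wobsd vcise srphk fagv lrsi sdm egq bfbtl fznw
Hunk 5: at line 3 remove [lrsi,sdm,egq] add [acmgk] -> 7 lines: wobsd vcise srphk fagv acmgk bfbtl fznw
Hunk 6: at line 2 remove [fagv] add [sueaj,nnt,fvqw] -> 9 lines: wobsd vcise srphk sueaj nnt fvqw acmgk bfbtl fznw
Final line count: 9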